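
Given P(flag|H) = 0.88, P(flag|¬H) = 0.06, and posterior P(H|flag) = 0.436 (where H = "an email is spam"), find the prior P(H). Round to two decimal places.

Bayes' rule in odds form gives O(H|E) = O(H)·[P(E|H)/P(E|¬H)], hence O(H) = O(H|E)/LR.
Posterior odds = 0.436/(1−0.436) = 0.7730. LR = 0.88/0.06 = 14.6667.
Prior odds = 0.7730/14.6667 = 0.0527, so P(H) = 0.0527/(1+0.0527) ≈ 0.05.

P(H) = 0.05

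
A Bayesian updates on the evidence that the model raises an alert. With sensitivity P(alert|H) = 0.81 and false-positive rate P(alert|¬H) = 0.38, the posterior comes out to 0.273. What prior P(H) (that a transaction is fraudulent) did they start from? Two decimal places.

P(H) = 0.15

Bayes' rule in odds form gives O(H|E) = O(H)·[P(E|H)/P(E|¬H)], hence O(H) = O(H|E)/LR.
Posterior odds = 0.273/(1−0.273) = 0.3755. LR = 0.81/0.38 = 2.1316.
Prior odds = 0.3755/2.1316 = 0.1762, so P(H) = 0.1762/(1+0.1762) ≈ 0.15.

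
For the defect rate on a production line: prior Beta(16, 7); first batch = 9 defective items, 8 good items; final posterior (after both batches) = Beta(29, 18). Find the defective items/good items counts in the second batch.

4 defective items and 3 good items

Because Beta–binomial updating is additive in the counts, the combined data contributed (α_post−α_prior, β_post−β_prior) successes and failures.
Total across both batches: 29−16=13 defective items, 18−7=11 good items.
Subtract the first batch: 13−9=4 defective items and 11−8=3 good items.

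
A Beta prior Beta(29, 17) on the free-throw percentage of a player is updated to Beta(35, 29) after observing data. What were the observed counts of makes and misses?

6 makes and 12 misses

Under Beta–binomial conjugacy the posterior parameters are (a+s, b+f).
Match parameters: s=35−29=6, f=29−17=12.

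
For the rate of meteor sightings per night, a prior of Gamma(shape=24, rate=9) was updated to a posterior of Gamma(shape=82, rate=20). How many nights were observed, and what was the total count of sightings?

A Gamma(α, β) prior (rate parametrization) on a Poisson rate with n observations summing to S gives posterior Gamma(α+S, β+n).
Matching: Σxᵢ = 82 − 24 = 58 and n = 20 − 9 = 11.

n = 11 nights with total 58 sightings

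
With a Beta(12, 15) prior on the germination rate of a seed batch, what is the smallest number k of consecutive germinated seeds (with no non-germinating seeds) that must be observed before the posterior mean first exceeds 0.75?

After k germinated seeds and 0 non-germinating seeds the posterior is Beta(12+k, 15), with mean (12+k)/(12+15+k).
Set (12+k)/(27+k) > 0.75 and solve: k > (0.75·27 − 12)/(1 − 0.75) = 33.000.
The smallest integer exceeding 33.000 is 34, and checking k=34: (46)/(61) = 0.7541 > 0.75.

k = 34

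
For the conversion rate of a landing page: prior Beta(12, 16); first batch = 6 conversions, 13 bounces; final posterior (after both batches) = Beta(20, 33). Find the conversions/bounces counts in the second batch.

2 conversions and 4 bounces

Because Beta–binomial updating is additive in the counts, the combined data contributed (α_post−α_prior, β_post−β_prior) successes and failures.
Total across both batches: 20−12=8 conversions, 33−16=17 bounces.
Subtract the first batch: 8−6=2 conversions and 17−13=4 bounces.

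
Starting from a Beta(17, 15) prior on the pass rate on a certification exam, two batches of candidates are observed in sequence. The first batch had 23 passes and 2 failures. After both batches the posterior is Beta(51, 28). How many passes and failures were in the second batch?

11 passes and 11 failures

Sequential conjugate updates are equivalent to a single update on the pooled data, so total successes = posterior α − prior α and total failures = posterior β − prior β.
Total across both batches: 51−17=34 passes, 28−15=13 failures.
Subtract the first batch: 34−23=11 passes and 13−2=11 failures.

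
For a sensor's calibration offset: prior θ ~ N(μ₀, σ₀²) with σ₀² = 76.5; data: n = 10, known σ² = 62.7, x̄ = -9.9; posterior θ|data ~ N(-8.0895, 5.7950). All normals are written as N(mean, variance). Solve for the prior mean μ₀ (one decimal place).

The posterior mean is a precision-weighted average: μ_n = (τ₀μ₀ + τ_data·x̄)/(τ₀+τ_data), with τ₀=1/σ₀² and τ_data=n/σ².
Here τ₀ = 1/76.5 = 0.013072 and τ_data = 10/62.7 = 0.159490, so τ_n = 0.172562.
Rearranging for μ₀: μ₀ = (μ_n·τ_n − τ_data·x̄)/τ₀ = (-8.0895·0.172562 − 0.159490·-9.9) / 0.013072 = 0.183011/0.013072 ≈ 14.0.

μ₀ = 14.0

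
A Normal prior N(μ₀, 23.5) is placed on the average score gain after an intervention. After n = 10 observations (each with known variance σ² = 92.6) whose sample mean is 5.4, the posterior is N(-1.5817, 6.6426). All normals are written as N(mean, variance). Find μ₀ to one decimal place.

μ₀ = -19.3

With known observation variance, the Normal–Normal posterior has precision τ_n = τ₀ + n/σ² and mean μ_n = (τ₀μ₀ + (n/σ²)x̄)/τ_n.
Here τ₀ = 1/23.5 = 0.042553 and τ_data = 10/92.6 = 0.107991, so τ_n = 0.150544.
Rearranging for μ₀: μ₀ = (μ_n·τ_n − τ_data·x̄)/τ₀ = (-1.5817·0.150544 − 0.107991·5.4) / 0.042553 = -0.821267/0.042553 ≈ -19.3.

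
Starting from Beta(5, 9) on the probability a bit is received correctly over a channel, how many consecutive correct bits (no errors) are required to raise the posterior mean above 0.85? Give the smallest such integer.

After k correct bits and 0 errors the posterior is Beta(5+k, 9), with mean (5+k)/(5+9+k).
Set (5+k)/(14+k) > 0.85 and solve: k > (0.85·14 − 5)/(1 − 0.85) = 46.000.
The smallest integer exceeding 46.000 is 47.

k = 47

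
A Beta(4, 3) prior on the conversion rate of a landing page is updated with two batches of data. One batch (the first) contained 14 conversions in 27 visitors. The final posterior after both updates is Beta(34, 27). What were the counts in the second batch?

16 conversions and 11 bounces

Sequential conjugate updates are equivalent to a single update on the pooled data, so total successes = posterior α − prior α and total failures = posterior β − prior β.
Total across both batches: 34−4=30 conversions, 27−3=24 bounces.
Subtract the first batch: 30−14=16 conversions and 24−13=11 bounces.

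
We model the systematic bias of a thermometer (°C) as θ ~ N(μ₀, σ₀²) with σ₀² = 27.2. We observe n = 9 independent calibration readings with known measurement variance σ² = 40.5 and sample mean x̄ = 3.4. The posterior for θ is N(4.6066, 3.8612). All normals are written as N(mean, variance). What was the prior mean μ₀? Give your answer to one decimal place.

With known observation variance, the Normal–Normal posterior has precision τ_n = τ₀ + n/σ² and mean μ_n = (τ₀μ₀ + (n/σ²)x̄)/τ_n.
Here τ₀ = 1/27.2 = 0.036765 and τ_data = 9/40.5 = 0.222222, so τ_n = 0.258987.
Rearranging for μ₀: μ₀ = (μ_n·τ_n − τ_data·x̄)/τ₀ = (4.6066·0.258987 − 0.222222·3.4) / 0.036765 = 0.437495/0.036765 ≈ 11.9.

μ₀ = 11.9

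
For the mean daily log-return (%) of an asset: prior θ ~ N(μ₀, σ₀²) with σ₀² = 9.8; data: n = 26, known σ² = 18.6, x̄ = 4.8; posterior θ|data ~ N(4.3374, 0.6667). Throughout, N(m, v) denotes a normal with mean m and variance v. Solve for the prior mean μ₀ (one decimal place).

With known observation variance, the Normal–Normal posterior has precision τ_n = τ₀ + n/σ² and mean μ_n = (τ₀μ₀ + (n/σ²)x̄)/τ_n.
Here τ₀ = 1/9.8 = 0.102041 and τ_data = 26/18.6 = 1.397849, so τ_n = 1.499890.
Rearranging for μ₀: μ₀ = (μ_n·τ_n − τ_data·x̄)/τ₀ = (4.3374·1.499890 − 1.397849·4.8) / 0.102041 = -0.204052/0.102041 ≈ -2.0.

μ₀ = -2.0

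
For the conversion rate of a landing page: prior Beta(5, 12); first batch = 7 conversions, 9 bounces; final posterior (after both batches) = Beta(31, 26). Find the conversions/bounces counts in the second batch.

Sequential conjugate updates are equivalent to a single update on the pooled data, so total successes = posterior α − prior α and total failures = posterior β − prior β.
Total across both batches: 31−5=26 conversions, 26−12=14 bounces.
Subtract the first batch: 26−7=19 conversions and 14−9=5 bounces.

19 conversions and 5 bounces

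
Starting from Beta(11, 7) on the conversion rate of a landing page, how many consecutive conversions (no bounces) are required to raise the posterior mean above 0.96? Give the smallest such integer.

k = 158

After k conversions and 0 bounces the posterior is Beta(11+k, 7), with mean (11+k)/(11+7+k).
Set (11+k)/(18+k) > 0.96 and solve: k > (0.96·18 − 11)/(1 − 0.96) = 157.000.
The smallest integer exceeding 157.000 is 158, and checking k=158: (169)/(176) = 0.9602 > 0.96.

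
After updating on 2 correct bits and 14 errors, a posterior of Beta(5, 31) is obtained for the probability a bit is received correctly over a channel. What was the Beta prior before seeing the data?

A Beta(a, b) prior with s successes and f failures in binomial data gives a Beta(a+s, b+f) posterior.
So a = 5 − 2 = 3 and b = 31 − 14 = 17.

Beta(3, 17)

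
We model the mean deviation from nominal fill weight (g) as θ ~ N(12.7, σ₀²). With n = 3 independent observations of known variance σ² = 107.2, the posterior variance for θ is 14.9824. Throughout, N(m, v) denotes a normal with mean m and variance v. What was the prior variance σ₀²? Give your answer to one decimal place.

σ₀² = 25.8

Posterior precision equals prior precision plus data precision: 1/σ_n² = 1/σ₀² + n/σ².
So 1/σ₀² = 1/14.9824 − 3/107.2 = 0.066745 − 0.027985 = 0.038760.
Hence σ₀² = 1/0.038760 ≈ 25.8.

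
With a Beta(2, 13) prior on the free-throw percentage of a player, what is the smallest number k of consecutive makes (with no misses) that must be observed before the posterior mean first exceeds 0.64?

After k makes and 0 misses the posterior is Beta(2+k, 13), with mean (2+k)/(2+13+k).
Set (2+k)/(15+k) > 0.64 and solve: k > (0.64·15 − 2)/(1 − 0.64) = 21.111.
The smallest integer exceeding 21.111 is 22.

k = 22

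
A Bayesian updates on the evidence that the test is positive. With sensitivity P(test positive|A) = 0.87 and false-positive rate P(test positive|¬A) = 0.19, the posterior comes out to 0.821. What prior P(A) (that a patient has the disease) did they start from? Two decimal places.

P(A) = 0.50

In odds form, posterior odds = prior odds × likelihood ratio, so prior odds = posterior odds ÷ LR.
Posterior odds = 0.821/(1−0.821) = 4.5866. LR = 0.87/0.19 = 4.5789.
Prior odds = 4.5866/4.5789 = 1.0017, so P(A) = 1.0017/(1+1.0017) ≈ 0.50.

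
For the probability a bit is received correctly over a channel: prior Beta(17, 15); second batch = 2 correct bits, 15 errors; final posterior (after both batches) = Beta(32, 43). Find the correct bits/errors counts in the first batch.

13 correct bits and 13 errors

Because Beta–binomial updating is additive in the counts, the combined data contributed (α_post−α_prior, β_post−β_prior) successes and failures.
Total across both batches: 32−17=15 correct bits, 43−15=28 errors.
Subtract the second batch: 15−2=13 correct bits and 28−15=13 errors.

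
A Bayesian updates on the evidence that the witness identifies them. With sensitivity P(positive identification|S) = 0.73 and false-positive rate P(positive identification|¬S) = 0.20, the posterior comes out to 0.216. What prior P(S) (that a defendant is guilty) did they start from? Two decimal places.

P(S) = 0.07

Bayes' rule in odds form gives O(S|E) = O(S)·[P(E|S)/P(E|¬S)], hence O(S) = O(S|E)/LR.
Posterior odds = 0.216/(1−0.216) = 0.2755. LR = 0.73/0.20 = 3.6500.
Prior odds = 0.2755/3.6500 = 0.0755, so P(S) = 0.0755/(1+0.0755) ≈ 0.07.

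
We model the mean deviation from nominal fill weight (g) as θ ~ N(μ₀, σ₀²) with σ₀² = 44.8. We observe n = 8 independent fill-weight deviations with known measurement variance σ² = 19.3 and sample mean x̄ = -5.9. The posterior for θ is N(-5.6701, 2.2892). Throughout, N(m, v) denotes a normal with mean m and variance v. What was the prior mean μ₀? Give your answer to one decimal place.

The posterior mean is a precision-weighted average: μ_n = (τ₀μ₀ + τ_data·x̄)/(τ₀+τ_data), with τ₀=1/σ₀² and τ_data=n/σ².
Here τ₀ = 1/44.8 = 0.022321 and τ_data = 8/19.3 = 0.414508, so τ_n = 0.436829.
Rearranging for μ₀: μ₀ = (μ_n·τ_n − τ_data·x̄)/τ₀ = (-5.6701·0.436829 − 0.414508·-5.9) / 0.022321 = -0.031267/0.022321 ≈ -1.4.

μ₀ = -1.4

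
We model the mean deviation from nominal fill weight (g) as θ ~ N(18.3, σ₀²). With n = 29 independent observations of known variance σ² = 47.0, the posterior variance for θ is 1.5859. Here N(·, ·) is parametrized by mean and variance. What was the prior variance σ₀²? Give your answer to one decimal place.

σ₀² = 73.9

Posterior precision equals prior precision plus data precision: 1/σ_n² = 1/σ₀² + n/σ².
So 1/σ₀² = 1/1.5859 − 29/47.0 = 0.630557 − 0.617021 = 0.013536.
Hence σ₀² = 1/0.013536 ≈ 73.9.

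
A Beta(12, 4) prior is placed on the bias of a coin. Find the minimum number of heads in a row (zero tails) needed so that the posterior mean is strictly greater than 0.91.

k = 29

After k heads and 0 tails the posterior is Beta(12+k, 4), with mean (12+k)/(12+4+k).
Set (12+k)/(16+k) > 0.91 and solve: k > (0.91·16 − 12)/(1 − 0.91) = 28.444.
The smallest integer exceeding 28.444 is 29.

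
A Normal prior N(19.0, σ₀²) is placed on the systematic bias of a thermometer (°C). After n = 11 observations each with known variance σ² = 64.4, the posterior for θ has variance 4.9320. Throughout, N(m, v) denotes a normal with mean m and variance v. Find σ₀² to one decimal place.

For the Normal–Normal model with known σ², precisions add: τ_n = τ₀ + n/σ².
So 1/σ₀² = 1/4.9320 − 11/64.4 = 0.202758 − 0.170807 = 0.031951.
Hence σ₀² = 1/0.031951 ≈ 31.3.

σ₀² = 31.3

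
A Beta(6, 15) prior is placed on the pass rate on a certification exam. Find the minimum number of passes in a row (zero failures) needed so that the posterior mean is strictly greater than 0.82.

k = 63

After k passes and 0 failures the posterior is Beta(6+k, 15), with mean (6+k)/(6+15+k).
Set (6+k)/(21+k) > 0.82 and solve: k > (0.82·21 − 6)/(1 − 0.82) = 62.333.
The smallest integer exceeding 62.333 is 63, and checking k=63: (69)/(84) = 0.8214 > 0.82.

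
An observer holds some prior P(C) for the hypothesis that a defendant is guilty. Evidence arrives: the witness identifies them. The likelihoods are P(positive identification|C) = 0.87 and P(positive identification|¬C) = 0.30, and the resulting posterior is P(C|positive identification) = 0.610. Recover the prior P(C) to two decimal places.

In odds form, posterior odds = prior odds × likelihood ratio, so prior odds = posterior odds ÷ LR.
Posterior odds = 0.610/(1−0.610) = 1.5641. LR = 0.87/0.30 = 2.9000.
Prior odds = 1.5641/2.9000 = 0.5393, so P(C) = 0.5393/(1+0.5393) ≈ 0.35.

P(C) = 0.35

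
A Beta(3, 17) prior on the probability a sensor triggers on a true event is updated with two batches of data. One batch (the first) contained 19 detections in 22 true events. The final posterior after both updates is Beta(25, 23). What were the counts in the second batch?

3 detections and 3 misses

Sequential conjugate updates are equivalent to a single update on the pooled data, so total successes = posterior α − prior α and total failures = posterior β − prior β.
Total across both batches: 25−3=22 detections, 23−17=6 misses.
Subtract the first batch: 22−19=3 detections and 6−3=3 misses.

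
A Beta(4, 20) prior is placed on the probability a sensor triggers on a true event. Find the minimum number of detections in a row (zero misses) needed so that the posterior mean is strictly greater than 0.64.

k = 32

After k detections and 0 misses the posterior is Beta(4+k, 20), with mean (4+k)/(4+20+k).
Set (4+k)/(24+k) > 0.64 and solve: k > (0.64·24 − 4)/(1 − 0.64) = 31.556.
The smallest integer exceeding 31.556 is 32, and checking k=32: (36)/(56) = 0.6429 > 0.64.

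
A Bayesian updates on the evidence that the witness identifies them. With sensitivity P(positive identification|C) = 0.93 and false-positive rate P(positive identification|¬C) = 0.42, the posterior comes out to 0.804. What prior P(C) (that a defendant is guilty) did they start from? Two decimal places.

In odds form, posterior odds = prior odds × likelihood ratio, so prior odds = posterior odds ÷ LR.
Posterior odds = 0.804/(1−0.804) = 4.1020. LR = 0.93/0.42 = 2.2143.
Prior odds = 4.1020/2.2143 = 1.8525, so P(C) = 1.8525/(1+1.8525) ≈ 0.65.

P(C) = 0.65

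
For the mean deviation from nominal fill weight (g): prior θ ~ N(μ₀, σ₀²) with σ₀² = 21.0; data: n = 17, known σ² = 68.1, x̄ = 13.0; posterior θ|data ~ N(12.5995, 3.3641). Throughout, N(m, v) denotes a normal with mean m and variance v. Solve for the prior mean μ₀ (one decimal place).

μ₀ = 10.5

The posterior mean is a precision-weighted average: μ_n = (τ₀μ₀ + τ_data·x̄)/(τ₀+τ_data), with τ₀=1/σ₀² and τ_data=n/σ².
Here τ₀ = 1/21.0 = 0.047619 and τ_data = 17/68.1 = 0.249633, so τ_n = 0.297252.
Rearranging for μ₀: μ₀ = (μ_n·τ_n − τ_data·x̄)/τ₀ = (12.5995·0.297252 − 0.249633·13.0) / 0.047619 = 0.499998/0.047619 ≈ 10.5.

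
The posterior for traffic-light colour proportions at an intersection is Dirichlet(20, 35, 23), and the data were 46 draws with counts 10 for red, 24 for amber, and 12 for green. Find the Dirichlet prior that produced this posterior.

Dirichlet(10, 11, 11)

For a Dirichlet(α) prior with multinomial counts c, the posterior is Dirichlet(α + c) componentwise.
Subtract each count from the matching posterior parameter: 20−10=10, 35−24=11, 23−12=11.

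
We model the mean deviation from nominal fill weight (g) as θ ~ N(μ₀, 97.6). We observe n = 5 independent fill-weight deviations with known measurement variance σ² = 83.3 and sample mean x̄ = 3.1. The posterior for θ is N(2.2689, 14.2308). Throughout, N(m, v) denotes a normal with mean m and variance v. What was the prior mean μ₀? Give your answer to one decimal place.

The posterior mean is a precision-weighted average: μ_n = (τ₀μ₀ + τ_data·x̄)/(τ₀+τ_data), with τ₀=1/σ₀² and τ_data=n/σ².
Here τ₀ = 1/97.6 = 0.010246 and τ_data = 5/83.3 = 0.060024, so τ_n = 0.070270.
Rearranging for μ₀: μ₀ = (μ_n·τ_n − τ_data·x̄)/τ₀ = (2.2689·0.070270 − 0.060024·3.1) / 0.010246 = -0.026639/0.010246 ≈ -2.6.

μ₀ = -2.6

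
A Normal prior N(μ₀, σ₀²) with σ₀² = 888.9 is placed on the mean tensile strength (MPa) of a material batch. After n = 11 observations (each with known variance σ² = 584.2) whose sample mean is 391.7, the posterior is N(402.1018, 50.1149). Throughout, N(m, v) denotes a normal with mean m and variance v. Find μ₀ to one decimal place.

With known observation variance, the Normal–Normal posterior has precision τ_n = τ₀ + n/σ² and mean μ_n = (τ₀μ₀ + (n/σ²)x̄)/τ_n.
Here τ₀ = 1/888.9 = 0.001125 and τ_data = 11/584.2 = 0.018829, so τ_n = 0.019954.
Rearranging for μ₀: μ₀ = (μ_n·τ_n − τ_data·x̄)/τ₀ = (402.1018·0.019954 − 0.018829·391.7) / 0.001125 = 0.648220/0.001125 ≈ 576.2.

μ₀ = 576.2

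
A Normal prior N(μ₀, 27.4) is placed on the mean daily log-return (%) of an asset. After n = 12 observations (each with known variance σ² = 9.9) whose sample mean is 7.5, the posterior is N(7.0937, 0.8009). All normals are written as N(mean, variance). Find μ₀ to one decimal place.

μ₀ = -6.4

With known observation variance, the Normal–Normal posterior has precision τ_n = τ₀ + n/σ² and mean μ_n = (τ₀μ₀ + (n/σ²)x̄)/τ_n.
Here τ₀ = 1/27.4 = 0.036496 and τ_data = 12/9.9 = 1.212121, so τ_n = 1.248617.
Rearranging for μ₀: μ₀ = (μ_n·τ_n − τ_data·x̄)/τ₀ = (7.0937·1.248617 − 1.212121·7.5) / 0.036496 = -0.233593/0.036496 ≈ -6.4.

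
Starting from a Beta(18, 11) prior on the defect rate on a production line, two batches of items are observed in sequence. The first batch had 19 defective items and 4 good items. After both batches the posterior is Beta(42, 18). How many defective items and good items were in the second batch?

Because Beta–binomial updating is additive in the counts, the combined data contributed (α_post−α_prior, β_post−β_prior) successes and failures.
Total across both batches: 42−18=24 defective items, 18−11=7 good items.
Subtract the first batch: 24−19=5 defective items and 7−4=3 good items.

5 defective items and 3 good items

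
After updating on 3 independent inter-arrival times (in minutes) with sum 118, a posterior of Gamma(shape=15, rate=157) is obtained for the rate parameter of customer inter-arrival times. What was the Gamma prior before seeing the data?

Gamma(shape=12, rate=39)

For an exponential likelihood with a Gamma(α, β) prior on the rate, n observations with total T give posterior Gamma(α+n, β+T).
So α = 15 − 3 = 12 and β = 157 − 118 = 39.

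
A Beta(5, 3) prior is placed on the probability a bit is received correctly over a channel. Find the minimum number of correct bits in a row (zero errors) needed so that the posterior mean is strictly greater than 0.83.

k = 10

After k correct bits and 0 errors the posterior is Beta(5+k, 3), with mean (5+k)/(5+3+k).
Set (5+k)/(8+k) > 0.83 and solve: k > (0.83·8 − 5)/(1 − 0.83) = 9.647.
The smallest integer exceeding 9.647 is 10, and checking k=10: (15)/(18) = 0.8333 > 0.83.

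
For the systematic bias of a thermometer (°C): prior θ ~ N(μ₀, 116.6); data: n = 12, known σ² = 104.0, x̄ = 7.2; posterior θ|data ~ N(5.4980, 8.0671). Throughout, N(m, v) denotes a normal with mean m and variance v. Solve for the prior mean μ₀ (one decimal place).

With known observation variance, the Normal–Normal posterior has precision τ_n = τ₀ + n/σ² and mean μ_n = (τ₀μ₀ + (n/σ²)x̄)/τ_n.
Here τ₀ = 1/116.6 = 0.008576 and τ_data = 12/104.0 = 0.115385, so τ_n = 0.123961.
Rearranging for μ₀: μ₀ = (μ_n·τ_n − τ_data·x̄)/τ₀ = (5.4980·0.123961 − 0.115385·7.2) / 0.008576 = -0.149234/0.008576 ≈ -17.4.

μ₀ = -17.4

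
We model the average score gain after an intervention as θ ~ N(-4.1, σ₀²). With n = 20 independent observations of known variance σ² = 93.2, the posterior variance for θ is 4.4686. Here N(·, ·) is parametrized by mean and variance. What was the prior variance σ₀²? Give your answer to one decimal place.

σ₀² = 108.8

For the Normal–Normal model with known σ², precisions add: τ_n = τ₀ + n/σ².
So 1/σ₀² = 1/4.4686 − 20/93.2 = 0.223784 − 0.214592 = 0.009192.
Hence σ₀² = 1/0.009192 ≈ 108.8.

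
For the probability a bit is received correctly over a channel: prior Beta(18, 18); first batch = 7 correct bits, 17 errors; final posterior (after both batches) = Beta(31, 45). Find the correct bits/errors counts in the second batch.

Sequential conjugate updates are equivalent to a single update on the pooled data, so total successes = posterior α − prior α and total failures = posterior β − prior β.
Total across both batches: 31−18=13 correct bits, 45−18=27 errors.
Subtract the first batch: 13−7=6 correct bits and 27−17=10 errors.

6 correct bits and 10 errors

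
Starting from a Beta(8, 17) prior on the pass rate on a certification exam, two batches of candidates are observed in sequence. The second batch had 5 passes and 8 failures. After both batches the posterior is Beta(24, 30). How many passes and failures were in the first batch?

11 passes and 5 failures

Sequential conjugate updates are equivalent to a single update on the pooled data, so total successes = posterior α − prior α and total failures = posterior β − prior β.
Total across both batches: 24−8=16 passes, 30−17=13 failures.
Subtract the second batch: 16−5=11 passes and 13−8=5 failures.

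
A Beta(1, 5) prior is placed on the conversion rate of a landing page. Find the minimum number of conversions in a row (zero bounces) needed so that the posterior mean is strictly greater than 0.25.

After k conversions and 0 bounces the posterior is Beta(1+k, 5), with mean (1+k)/(1+5+k).
Set (1+k)/(6+k) > 0.25 and solve: k > (0.25·6 − 1)/(1 − 0.25) = 0.667.
The smallest integer exceeding 0.667 is 1, and checking k=1: (2)/(7) = 0.2857 > 0.25.

k = 1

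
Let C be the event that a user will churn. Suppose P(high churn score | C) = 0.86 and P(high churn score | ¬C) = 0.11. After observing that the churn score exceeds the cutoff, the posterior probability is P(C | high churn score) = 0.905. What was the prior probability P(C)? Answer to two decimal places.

P(C) = 0.55

In odds form, posterior odds = prior odds × likelihood ratio, so prior odds = posterior odds ÷ LR.
Posterior odds = 0.905/(1−0.905) = 9.5263. LR = 0.86/0.11 = 7.8182.
Prior odds = 9.5263/7.8182 = 1.2185, so P(C) = 1.2185/(1+1.2185) ≈ 0.55.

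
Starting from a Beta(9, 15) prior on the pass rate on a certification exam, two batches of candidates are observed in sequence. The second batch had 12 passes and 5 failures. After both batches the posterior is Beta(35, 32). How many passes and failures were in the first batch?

14 passes and 12 failures

Sequential conjugate updates are equivalent to a single update on the pooled data, so total successes = posterior α − prior α and total failures = posterior β − prior β.
Total across both batches: 35−9=26 passes, 32−15=17 failures.
Subtract the second batch: 26−12=14 passes and 17−5=12 failures.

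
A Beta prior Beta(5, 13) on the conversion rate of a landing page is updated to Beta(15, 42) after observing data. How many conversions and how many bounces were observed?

10 conversions and 29 bounces

Beta is conjugate to the binomial likelihood: posterior = Beta(α+s, β+f).
So s = 15 − 5 = 10 and f = 42 − 13 = 29.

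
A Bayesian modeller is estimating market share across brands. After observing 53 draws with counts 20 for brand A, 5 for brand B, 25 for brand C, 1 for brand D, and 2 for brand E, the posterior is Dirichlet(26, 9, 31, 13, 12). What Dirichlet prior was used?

Dirichlet(6, 4, 6, 12, 10)

For a Dirichlet(α) prior with multinomial counts c, the posterior is Dirichlet(α + c) componentwise.
Subtract each count from the matching posterior parameter: 26−20=6, 9−5=4, 31−25=6, 13−1=12, 12−2=10.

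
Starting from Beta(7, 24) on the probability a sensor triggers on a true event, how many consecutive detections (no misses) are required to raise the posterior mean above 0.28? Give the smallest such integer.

After k detections and 0 misses the posterior is Beta(7+k, 24), with mean (7+k)/(7+24+k).
Set (7+k)/(31+k) > 0.28 and solve: k > (0.28·31 − 7)/(1 − 0.28) = 2.333.
The smallest integer exceeding 2.333 is 3, and checking k=3: (10)/(34) = 0.2941 > 0.28.

k = 3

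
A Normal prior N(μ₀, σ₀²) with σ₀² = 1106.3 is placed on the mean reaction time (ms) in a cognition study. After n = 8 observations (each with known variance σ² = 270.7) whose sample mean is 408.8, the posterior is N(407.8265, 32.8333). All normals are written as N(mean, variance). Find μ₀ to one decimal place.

μ₀ = 376.0

The posterior mean is a precision-weighted average: μ_n = (τ₀μ₀ + τ_data·x̄)/(τ₀+τ_data), with τ₀=1/σ₀² and τ_data=n/σ².
Here τ₀ = 1/1106.3 = 0.000904 and τ_data = 8/270.7 = 0.029553, so τ_n = 0.030457.
Rearranging for μ₀: μ₀ = (μ_n·τ_n − τ_data·x̄)/τ₀ = (407.8265·0.030457 − 0.029553·408.8) / 0.000904 = 0.339905/0.000904 ≈ 376.0.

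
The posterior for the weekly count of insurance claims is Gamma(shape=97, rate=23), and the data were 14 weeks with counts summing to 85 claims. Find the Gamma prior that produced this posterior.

Gamma–Poisson conjugacy: posterior shape = α + Σxᵢ, posterior rate = β + n.
So α = 97 − 85 = 12 and β = 23 − 14 = 9.

Gamma(shape=12, rate=9)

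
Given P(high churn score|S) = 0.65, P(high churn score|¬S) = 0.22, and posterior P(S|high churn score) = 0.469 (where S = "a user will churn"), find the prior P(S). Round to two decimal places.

Bayes' rule in odds form gives O(S|E) = O(S)·[P(E|S)/P(E|¬S)], hence O(S) = O(S|E)/LR.
Posterior odds = 0.469/(1−0.469) = 0.8832. LR = 0.65/0.22 = 2.9545.
Prior odds = 0.8832/2.9545 = 0.2989, so P(S) = 0.2989/(1+0.2989) ≈ 0.23.

P(S) = 0.23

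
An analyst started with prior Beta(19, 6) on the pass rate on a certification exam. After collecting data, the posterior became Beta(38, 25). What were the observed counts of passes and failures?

Beta is conjugate to the binomial likelihood: posterior = Beta(a+s, b+f).
Match parameters: s=38−19=19, f=25−6=19.

19 passes and 19 failures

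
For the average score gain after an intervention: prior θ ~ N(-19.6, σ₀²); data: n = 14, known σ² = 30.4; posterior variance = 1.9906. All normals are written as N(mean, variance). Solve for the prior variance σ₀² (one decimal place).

σ₀² = 23.9

Posterior precision equals prior precision plus data precision: 1/σ_n² = 1/σ₀² + n/σ².
So 1/σ₀² = 1/1.9906 − 14/30.4 = 0.502361 − 0.460526 = 0.041835.
Hence σ₀² = 1/0.041835 ≈ 23.9.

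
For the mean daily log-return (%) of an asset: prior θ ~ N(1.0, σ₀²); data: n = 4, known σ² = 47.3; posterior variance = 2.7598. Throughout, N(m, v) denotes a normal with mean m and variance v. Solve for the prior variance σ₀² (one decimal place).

Posterior precision equals prior precision plus data precision: 1/σ_n² = 1/σ₀² + n/σ².
So 1/σ₀² = 1/2.7598 − 4/47.3 = 0.362345 − 0.084567 = 0.277778.
Hence σ₀² = 1/0.277778 ≈ 3.6.

σ₀² = 3.6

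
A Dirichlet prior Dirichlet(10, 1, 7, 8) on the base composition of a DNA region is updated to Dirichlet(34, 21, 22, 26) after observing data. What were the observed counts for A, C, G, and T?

counts (24, 20, 15, 18)

For a Dirichlet(α) prior with multinomial counts c, the posterior is Dirichlet(α + c) componentwise.
Counts are posterior − prior componentwise: 34−10=24, 21−1=20, 22−7=15, 26−8=18.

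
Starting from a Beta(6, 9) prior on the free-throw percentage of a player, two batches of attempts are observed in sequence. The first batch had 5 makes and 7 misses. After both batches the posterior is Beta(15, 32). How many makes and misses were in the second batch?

Because Beta–binomial updating is additive in the counts, the combined data contributed (α_post−α_prior, β_post−β_prior) successes and failures.
Total across both batches: 15−6=9 makes, 32−9=23 misses.
Subtract the first batch: 9−5=4 makes and 23−7=16 misses.

4 makes and 16 misses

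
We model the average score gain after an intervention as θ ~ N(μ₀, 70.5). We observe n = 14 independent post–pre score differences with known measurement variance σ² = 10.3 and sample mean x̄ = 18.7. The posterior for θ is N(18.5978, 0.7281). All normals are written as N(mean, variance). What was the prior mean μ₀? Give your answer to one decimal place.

μ₀ = 8.8

The posterior mean is a precision-weighted average: μ_n = (τ₀μ₀ + τ_data·x̄)/(τ₀+τ_data), with τ₀=1/σ₀² and τ_data=n/σ².
Here τ₀ = 1/70.5 = 0.014184 and τ_data = 14/10.3 = 1.359223, so τ_n = 1.373407.
Rearranging for μ₀: μ₀ = (μ_n·τ_n − τ_data·x̄)/τ₀ = (18.5978·1.373407 − 1.359223·18.7) / 0.014184 = 0.124879/0.014184 ≈ 8.8.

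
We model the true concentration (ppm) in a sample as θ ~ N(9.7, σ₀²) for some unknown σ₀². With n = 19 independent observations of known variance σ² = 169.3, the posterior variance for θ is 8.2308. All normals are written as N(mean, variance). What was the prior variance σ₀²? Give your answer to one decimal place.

σ₀² = 107.9

Posterior precision equals prior precision plus data precision: 1/σ_n² = 1/σ₀² + n/σ².
So 1/σ₀² = 1/8.2308 − 19/169.3 = 0.121495 − 0.112227 = 0.009268.
Hence σ₀² = 1/0.009268 ≈ 107.9.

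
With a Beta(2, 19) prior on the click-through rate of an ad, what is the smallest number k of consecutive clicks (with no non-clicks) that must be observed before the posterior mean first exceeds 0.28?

k = 6

After k clicks and 0 non-clicks the posterior is Beta(2+k, 19), with mean (2+k)/(2+19+k).
Set (2+k)/(21+k) > 0.28 and solve: k > (0.28·21 − 2)/(1 − 0.28) = 5.389.
The smallest integer exceeding 5.389 is 6, and checking k=6: (8)/(27) = 0.2963 > 0.28.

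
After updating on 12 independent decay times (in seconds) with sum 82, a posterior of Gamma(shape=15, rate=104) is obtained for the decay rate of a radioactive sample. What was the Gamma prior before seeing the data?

Gamma–exponential conjugacy: posterior shape = α + n, posterior rate = β + Σtᵢ.
So α = 15 − 12 = 3 and β = 104 − 82 = 22.

Gamma(shape=3, rate=22)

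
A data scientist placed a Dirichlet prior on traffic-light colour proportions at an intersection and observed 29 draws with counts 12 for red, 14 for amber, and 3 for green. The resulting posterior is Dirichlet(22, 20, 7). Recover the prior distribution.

Dirichlet(10, 6, 4)

For a Dirichlet(α) prior with multinomial counts c, the posterior is Dirichlet(α + c) componentwise.
Subtract each count from the matching posterior parameter: 22−12=10, 20−14=6, 7−3=4.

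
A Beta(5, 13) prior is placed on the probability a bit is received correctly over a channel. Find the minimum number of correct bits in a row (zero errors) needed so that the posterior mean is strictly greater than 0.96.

After k correct bits and 0 errors the posterior is Beta(5+k, 13), with mean (5+k)/(5+13+k).
Set (5+k)/(18+k) > 0.96 and solve: k > (0.96·18 − 5)/(1 − 0.96) = 307.000.
The smallest integer exceeding 307.000 is 308.

k = 308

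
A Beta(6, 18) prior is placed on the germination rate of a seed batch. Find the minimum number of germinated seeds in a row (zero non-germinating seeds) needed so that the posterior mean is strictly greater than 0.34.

k = 4

After k germinated seeds and 0 non-germinating seeds the posterior is Beta(6+k, 18), with mean (6+k)/(6+18+k).
Set (6+k)/(24+k) > 0.34 and solve: k > (0.34·24 − 6)/(1 − 0.34) = 3.273.
The smallest integer exceeding 3.273 is 4, and checking k=4: (10)/(28) = 0.3571 > 0.34.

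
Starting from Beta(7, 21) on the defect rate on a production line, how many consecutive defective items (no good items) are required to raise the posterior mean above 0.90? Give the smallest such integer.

After k defective items and 0 good items the posterior is Beta(7+k, 21), with mean (7+k)/(7+21+k).
Set (7+k)/(28+k) > 0.90 and solve: k > (0.90·28 − 7)/(1 − 0.90) = 182.000.
The smallest integer exceeding 182.000 is 183, and checking k=183: (190)/(211) = 0.9005 > 0.90.

k = 183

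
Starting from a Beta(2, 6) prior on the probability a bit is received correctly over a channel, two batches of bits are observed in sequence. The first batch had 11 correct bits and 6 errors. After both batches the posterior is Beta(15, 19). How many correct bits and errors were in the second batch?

Sequential conjugate updates are equivalent to a single update on the pooled data, so total successes = posterior α − prior α and total failures = posterior β − prior β.
Total across both batches: 15−2=13 correct bits, 19−6=13 errors.
Subtract the first batch: 13−11=2 correct bits and 13−6=7 errors.

2 correct bits and 7 errors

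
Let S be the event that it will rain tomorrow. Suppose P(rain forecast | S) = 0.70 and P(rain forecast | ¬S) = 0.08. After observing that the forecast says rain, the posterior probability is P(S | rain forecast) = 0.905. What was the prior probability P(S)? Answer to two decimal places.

P(S) = 0.52

Bayes' rule in odds form gives O(S|E) = O(S)·[P(E|S)/P(E|¬S)], hence O(S) = O(S|E)/LR.
Posterior odds = 0.905/(1−0.905) = 9.5263. LR = 0.70/0.08 = 8.7500.
Prior odds = 9.5263/8.7500 = 1.0887, so P(S) = 1.0887/(1+1.0887) ≈ 0.52.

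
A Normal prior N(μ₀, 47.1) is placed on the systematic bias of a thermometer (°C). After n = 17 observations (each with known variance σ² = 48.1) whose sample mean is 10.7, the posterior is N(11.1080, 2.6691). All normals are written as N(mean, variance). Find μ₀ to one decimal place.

The posterior mean is a precision-weighted average: μ_n = (τ₀μ₀ + τ_data·x̄)/(τ₀+τ_data), with τ₀=1/σ₀² and τ_data=n/σ².
Here τ₀ = 1/47.1 = 0.021231 and τ_data = 17/48.1 = 0.353430, so τ_n = 0.374661.
Rearranging for μ₀: μ₀ = (μ_n·τ_n − τ_data·x̄)/τ₀ = (11.1080·0.374661 − 0.353430·10.7) / 0.021231 = 0.380033/0.021231 ≈ 17.9.

μ₀ = 17.9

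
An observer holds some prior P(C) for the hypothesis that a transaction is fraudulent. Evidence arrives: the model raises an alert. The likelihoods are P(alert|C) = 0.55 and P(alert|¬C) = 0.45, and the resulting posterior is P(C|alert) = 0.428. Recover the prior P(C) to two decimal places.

In odds form, posterior odds = prior odds × likelihood ratio, so prior odds = posterior odds ÷ LR.
Posterior odds = 0.428/(1−0.428) = 0.7483. LR = 0.55/0.45 = 1.2222.
Prior odds = 0.7483/1.2222 = 0.6123, so P(C) = 0.6123/(1+0.6123) ≈ 0.38.

P(C) = 0.38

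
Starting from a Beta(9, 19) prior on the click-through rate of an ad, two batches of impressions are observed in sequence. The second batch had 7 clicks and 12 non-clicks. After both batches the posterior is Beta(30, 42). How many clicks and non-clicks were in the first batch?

14 clicks and 11 non-clicks

Because Beta–binomial updating is additive in the counts, the combined data contributed (α_post−α_prior, β_post−β_prior) successes and failures.
Total across both batches: 30−9=21 clicks, 42−19=23 non-clicks.
Subtract the second batch: 21−7=14 clicks and 23−12=11 non-clicks.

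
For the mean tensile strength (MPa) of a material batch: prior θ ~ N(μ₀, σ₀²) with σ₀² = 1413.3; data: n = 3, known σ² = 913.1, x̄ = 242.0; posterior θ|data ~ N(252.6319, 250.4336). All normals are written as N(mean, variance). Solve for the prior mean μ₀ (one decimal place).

With known observation variance, the Normal–Normal posterior has precision τ_n = τ₀ + n/σ² and mean μ_n = (τ₀μ₀ + (n/σ²)x̄)/τ_n.
Here τ₀ = 1/1413.3 = 0.000708 and τ_data = 3/913.1 = 0.003286, so τ_n = 0.003994.
Rearranging for μ₀: μ₀ = (μ_n·τ_n − τ_data·x̄)/τ₀ = (252.6319·0.003994 − 0.003286·242.0) / 0.000708 = 0.213800/0.000708 ≈ 302.0.

μ₀ = 302.0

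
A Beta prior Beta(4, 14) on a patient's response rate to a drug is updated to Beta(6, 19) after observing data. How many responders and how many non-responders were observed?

2 responders and 5 non-responders

Beta is conjugate to the binomial likelihood: posterior = Beta(α+s, β+f).
So s = 6 − 4 = 2 and f = 19 − 14 = 5.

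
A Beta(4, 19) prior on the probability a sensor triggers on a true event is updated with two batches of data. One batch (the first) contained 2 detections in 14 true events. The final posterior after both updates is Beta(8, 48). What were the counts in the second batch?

2 detections and 17 misses

Because Beta–binomial updating is additive in the counts, the combined data contributed (α_post−α_prior, β_post−β_prior) successes and failures.
Total across both batches: 8−4=4 detections, 48−19=29 misses.
Subtract the first batch: 4−2=2 detections and 29−12=17 misses.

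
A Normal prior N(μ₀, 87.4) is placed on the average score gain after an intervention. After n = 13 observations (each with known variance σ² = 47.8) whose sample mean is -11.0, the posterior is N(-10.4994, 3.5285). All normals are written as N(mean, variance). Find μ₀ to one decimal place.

With known observation variance, the Normal–Normal posterior has precision τ_n = τ₀ + n/σ² and mean μ_n = (τ₀μ₀ + (n/σ²)x̄)/τ_n.
Here τ₀ = 1/87.4 = 0.011442 and τ_data = 13/47.8 = 0.271967, so τ_n = 0.283409.
Rearranging for μ₀: μ₀ = (μ_n·τ_n − τ_data·x̄)/τ₀ = (-10.4994·0.283409 − 0.271967·-11.0) / 0.011442 = 0.016013/0.011442 ≈ 1.4.

μ₀ = 1.4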